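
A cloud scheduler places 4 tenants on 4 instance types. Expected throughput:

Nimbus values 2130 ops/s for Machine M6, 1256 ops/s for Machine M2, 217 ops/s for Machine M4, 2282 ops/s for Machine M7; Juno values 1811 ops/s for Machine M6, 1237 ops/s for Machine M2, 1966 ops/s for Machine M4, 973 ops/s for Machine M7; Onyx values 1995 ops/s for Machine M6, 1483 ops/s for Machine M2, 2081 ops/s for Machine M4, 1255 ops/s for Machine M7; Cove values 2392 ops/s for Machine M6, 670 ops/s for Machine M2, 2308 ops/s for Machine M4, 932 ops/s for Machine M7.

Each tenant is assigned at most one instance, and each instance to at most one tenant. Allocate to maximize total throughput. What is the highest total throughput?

Treat this as an assignment problem: match each tenant to one instance.
Optimal: Nimbus→Machine M7 (2282 ops/s), Juno→Machine M4 (1966 ops/s), Onyx→Machine M2 (1483 ops/s), Cove→Machine M6 (2392 ops/s) — total 2282+1966+1483+2392 = 8123 ops/s.
Max-entry greedy (repeatedly take the single best remaining cell) gives 7992 ops/s, worse by 131.
Next-best assignment: Nimbus→Machine M7, Juno→Machine M2, Onyx→Machine M4, Cove→Machine M6 = 7992 ops/s.
Checked against all permutations: 8123 ops/s is optimal.

Maximum total: 8123 ops/s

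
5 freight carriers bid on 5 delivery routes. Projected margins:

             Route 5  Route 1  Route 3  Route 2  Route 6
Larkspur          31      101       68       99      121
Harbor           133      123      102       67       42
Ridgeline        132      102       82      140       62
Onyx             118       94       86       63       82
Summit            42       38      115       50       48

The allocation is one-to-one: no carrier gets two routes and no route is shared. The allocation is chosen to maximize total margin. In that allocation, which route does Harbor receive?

This is the linear assignment problem.
Optimal: Larkspur→Route 6 ($121k), Harbor→Route 1 ($123k), Ridgeline→Route 2 ($140k), Onyx→Route 5 ($118k), Summit→Route 3 ($115k) — total 121+123+140+118+115 = $617k.
Max-entry greedy (repeatedly take the single best remaining cell) gives $603k, worse by 14.
Next-best assignment: Larkspur→Route 6, Harbor→Route 5, Ridgeline→Route 2, Onyx→Route 1, Summit→Route 3 = $603k.
Harbor's own top route is Route 5 ($133k), but forcing Harbor→Route 5 and reassigning the rest optimally gives only $603k — worse by 14.

Harbor receives Route 1.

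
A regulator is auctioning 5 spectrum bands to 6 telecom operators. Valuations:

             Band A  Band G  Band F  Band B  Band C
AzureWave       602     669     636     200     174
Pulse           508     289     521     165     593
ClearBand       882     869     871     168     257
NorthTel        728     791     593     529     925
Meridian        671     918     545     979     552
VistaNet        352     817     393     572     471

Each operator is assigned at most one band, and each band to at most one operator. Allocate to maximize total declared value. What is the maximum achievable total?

Optimal: ClearBand→Band A ($882M), VistaNet→Band G ($817M), AzureWave→Band F ($636M), Meridian→Band B ($979M), NorthTel→Band C ($925M) — total 882+817+636+979+925 = $4239M.
Row-greedy (each operator in turn takes its best remaining band) gives $3716M, worse by 523.

Max total: $4239M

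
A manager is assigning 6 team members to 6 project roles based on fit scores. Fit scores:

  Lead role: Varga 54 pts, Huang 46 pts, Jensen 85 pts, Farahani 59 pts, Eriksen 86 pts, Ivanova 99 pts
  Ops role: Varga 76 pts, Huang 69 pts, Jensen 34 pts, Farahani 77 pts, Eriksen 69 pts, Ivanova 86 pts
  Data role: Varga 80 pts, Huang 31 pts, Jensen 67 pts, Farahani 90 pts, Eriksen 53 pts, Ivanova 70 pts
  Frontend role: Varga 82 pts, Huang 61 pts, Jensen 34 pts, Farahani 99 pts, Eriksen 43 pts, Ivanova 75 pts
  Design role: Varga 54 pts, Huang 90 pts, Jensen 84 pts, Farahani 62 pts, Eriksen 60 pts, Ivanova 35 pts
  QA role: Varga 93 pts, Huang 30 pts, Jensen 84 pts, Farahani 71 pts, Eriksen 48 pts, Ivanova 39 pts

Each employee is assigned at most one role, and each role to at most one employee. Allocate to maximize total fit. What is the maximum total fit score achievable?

Max total: 525 pts

Optimal: Varga→Data role (80 pts), Huang→Design role (90 pts), Jensen→QA role (84 pts), Farahani→Frontend role (99 pts), Eriksen→Lead role (86 pts), Ivanova→Ops role (86 pts) — total 80+90+84+99+86+86 = 525 pts.
Row-greedy (each employee in turn takes its best remaining role) gives 506 pts, worse by 19.
Next-best assignment: Varga→Data role, Huang→Design role, Jensen→QA role, Farahani→Frontend role, Eriksen→Ops role, Ivanova→Lead role = 521 pts.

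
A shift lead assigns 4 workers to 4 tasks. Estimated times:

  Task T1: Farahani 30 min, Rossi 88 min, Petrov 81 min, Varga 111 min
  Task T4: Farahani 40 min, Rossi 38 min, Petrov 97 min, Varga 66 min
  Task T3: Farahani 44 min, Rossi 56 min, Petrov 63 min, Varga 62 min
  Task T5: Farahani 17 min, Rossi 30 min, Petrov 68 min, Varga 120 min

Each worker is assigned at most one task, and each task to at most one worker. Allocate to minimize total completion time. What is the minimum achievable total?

This is the linear assignment problem.
Optimal: Farahani→Task T1 (30 min), Rossi→Task T5 (30 min), Petrov→Task T3 (63 min), Varga→Task T4 (66 min) — total 30+30+63+66 = 189 min.
Min-entry greedy (repeatedly take the single cheapest remaining cell) gives 198 min, worse by 9.
Checked against all permutations: 189 min is optimal.

Min total: 189 min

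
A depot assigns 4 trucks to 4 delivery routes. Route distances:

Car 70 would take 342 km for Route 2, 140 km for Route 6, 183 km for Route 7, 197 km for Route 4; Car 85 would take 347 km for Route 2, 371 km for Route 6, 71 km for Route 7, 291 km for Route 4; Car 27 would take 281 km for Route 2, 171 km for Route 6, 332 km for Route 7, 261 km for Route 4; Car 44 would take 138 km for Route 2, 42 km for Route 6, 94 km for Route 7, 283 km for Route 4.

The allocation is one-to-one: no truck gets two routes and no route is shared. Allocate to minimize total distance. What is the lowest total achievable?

This is a one-to-one assignment (minimum-cost bipartite matching).
Optimal: Car 70→Route 4 (197 km), Car 85→Route 7 (71 km), Car 27→Route 6 (171 km), Car 44→Route 2 (138 km) — total 197+71+171+138 = 577 km.
Next-best assignment: Car 70→Route 4, Car 85→Route 7, Car 27→Route 2, Car 44→Route 6 = 591 km.
Checked against all permutations: 577 km is optimal.

Min total: 577 km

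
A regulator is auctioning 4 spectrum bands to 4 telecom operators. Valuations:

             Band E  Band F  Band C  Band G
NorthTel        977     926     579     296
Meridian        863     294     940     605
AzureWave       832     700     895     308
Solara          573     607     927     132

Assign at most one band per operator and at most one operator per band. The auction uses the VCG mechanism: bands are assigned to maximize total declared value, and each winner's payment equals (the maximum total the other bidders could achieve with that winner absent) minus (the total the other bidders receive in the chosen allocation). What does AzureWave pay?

Efficient allocation: NorthTel→Band F ($926M), Meridian→Band G ($605M), AzureWave→Band E ($832M), Solara→Band C ($927M); total welfare W = $3290M.
AzureWave receives Band E at value $832M, so the others get W − 832 = $2458M.
Without AzureWave: best allocation of the remaining 3 bidders over all 4 bands is NorthTel→Band F ($926M), Meridian→Band E ($863M), Solara→Band C ($927M), total $2716M.
VCG payment = (others' best without AzureWave) − (others' welfare with AzureWave) = 2716 − 2458 = $258M.

AzureWave pays $258M.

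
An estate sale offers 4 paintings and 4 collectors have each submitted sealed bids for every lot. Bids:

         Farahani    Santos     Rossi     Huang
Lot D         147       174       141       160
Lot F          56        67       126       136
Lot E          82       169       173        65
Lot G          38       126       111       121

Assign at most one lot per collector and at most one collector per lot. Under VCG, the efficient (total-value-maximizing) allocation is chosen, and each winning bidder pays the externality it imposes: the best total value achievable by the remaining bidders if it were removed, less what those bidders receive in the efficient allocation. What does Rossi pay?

Efficient allocation: Farahani→Lot D ($147), Santos→Lot G ($126), Rossi→Lot E ($173), Huang→Lot F ($136); total welfare W = $582.
Rossi receives Lot E at value $173, so the others get W − 173 = $409.
Without Rossi: best allocation of the remaining 3 bidders over all 4 lots is Farahani→Lot D ($147), Santos→Lot E ($169), Huang→Lot F ($136), total $452.
VCG payment = (others' best without Rossi) − (others' welfare with Rossi) = 452 − 409 = $43.

Rossi pays $43.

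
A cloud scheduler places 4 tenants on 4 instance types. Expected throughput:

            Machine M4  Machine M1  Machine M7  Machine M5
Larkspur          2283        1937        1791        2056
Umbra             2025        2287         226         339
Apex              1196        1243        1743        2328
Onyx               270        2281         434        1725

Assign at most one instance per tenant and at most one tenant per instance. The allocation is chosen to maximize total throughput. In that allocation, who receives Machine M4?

Optimal: Larkspur→Machine M7 (1791 ops/s), Umbra→Machine M4 (2025 ops/s), Apex→Machine M5 (2328 ops/s), Onyx→Machine M1 (2281 ops/s) — total 1791+2025+2328+2281 = 8425 ops/s.
Max-entry greedy (repeatedly take the single best remaining cell) gives 7332 ops/s, worse by 1093.
Next-best assignment: Larkspur→Machine M5, Umbra→Machine M4, Apex→Machine M7, Onyx→Machine M1 = 8105 ops/s.
No other one-to-one assignment exceeds 8425 ops/s.
Umbra's own top instance is Machine M1 (2287 ops/s), but forcing Umbra→Machine M1 and reassigning the rest optimally gives only 8038 ops/s — worse by 387.

Umbra receives Machine M4.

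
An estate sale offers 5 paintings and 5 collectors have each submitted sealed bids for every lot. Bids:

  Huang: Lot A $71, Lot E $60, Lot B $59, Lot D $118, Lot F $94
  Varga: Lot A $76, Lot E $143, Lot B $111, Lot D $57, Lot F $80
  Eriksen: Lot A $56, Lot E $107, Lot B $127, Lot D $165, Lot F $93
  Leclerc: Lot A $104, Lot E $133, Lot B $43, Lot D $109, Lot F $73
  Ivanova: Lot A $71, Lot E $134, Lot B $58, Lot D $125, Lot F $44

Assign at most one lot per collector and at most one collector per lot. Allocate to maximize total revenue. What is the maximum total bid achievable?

Max total: $608

This is the linear assignment problem.
Optimal: Huang→Lot F ($94), Varga→Lot B ($111), Eriksen→Lot D ($165), Leclerc→Lot A ($104), Ivanova→Lot E ($134) — total 94+111+165+104+134 = $608.
Column-greedy (each lot in turn goes to its best remaining collector) gives $593, worse by 15.
Next-best assignment: Huang→Lot F, Varga→Lot E, Eriksen→Lot B, Leclerc→Lot A, Ivanova→Lot D = $593.
Checked against all permutations: $608 is optimal.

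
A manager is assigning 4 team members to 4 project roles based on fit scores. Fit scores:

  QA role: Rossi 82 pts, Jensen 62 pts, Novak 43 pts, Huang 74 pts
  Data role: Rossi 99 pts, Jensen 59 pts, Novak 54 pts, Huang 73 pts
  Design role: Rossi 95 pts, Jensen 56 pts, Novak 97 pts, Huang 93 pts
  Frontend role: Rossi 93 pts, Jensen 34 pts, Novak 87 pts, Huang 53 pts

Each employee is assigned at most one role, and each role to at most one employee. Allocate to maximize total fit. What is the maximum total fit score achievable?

This is a one-to-one assignment (maximum-weight bipartite matching).
Optimal: Rossi→Data role (99 pts), Jensen→QA role (62 pts), Novak→Frontend role (87 pts), Huang→Design role (93 pts) — total 99+62+87+93 = 341 pts.
Row-greedy (each employee in turn takes its best remaining role) gives 311 pts, worse by 30.
Next-best assignment: Rossi→Frontend role, Jensen→QA role, Novak→Design role, Huang→Data role = 325 pts.
Every other assignment is strictly worse.

Maximum total: 341 pts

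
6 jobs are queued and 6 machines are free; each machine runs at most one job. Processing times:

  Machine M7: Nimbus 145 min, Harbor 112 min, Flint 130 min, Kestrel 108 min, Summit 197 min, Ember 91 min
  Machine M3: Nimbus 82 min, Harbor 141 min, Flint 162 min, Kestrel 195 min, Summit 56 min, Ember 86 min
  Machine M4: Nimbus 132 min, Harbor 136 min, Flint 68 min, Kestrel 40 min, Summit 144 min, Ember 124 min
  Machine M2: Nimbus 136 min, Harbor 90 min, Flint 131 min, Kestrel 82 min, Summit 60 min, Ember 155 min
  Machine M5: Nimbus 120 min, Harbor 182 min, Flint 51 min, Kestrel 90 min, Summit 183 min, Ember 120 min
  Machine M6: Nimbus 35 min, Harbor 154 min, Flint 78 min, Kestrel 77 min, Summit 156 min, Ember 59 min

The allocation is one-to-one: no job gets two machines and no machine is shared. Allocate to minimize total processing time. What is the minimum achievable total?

Optimal: Nimbus→Machine M6 (35 min), Harbor→Machine M2 (90 min), Flint→Machine M5 (51 min), Kestrel→Machine M4 (40 min), Summit→Machine M3 (56 min), Ember→Machine M7 (91 min) — total 35+90+51+40+56+91 = 363 min.

Minimum total: 363 min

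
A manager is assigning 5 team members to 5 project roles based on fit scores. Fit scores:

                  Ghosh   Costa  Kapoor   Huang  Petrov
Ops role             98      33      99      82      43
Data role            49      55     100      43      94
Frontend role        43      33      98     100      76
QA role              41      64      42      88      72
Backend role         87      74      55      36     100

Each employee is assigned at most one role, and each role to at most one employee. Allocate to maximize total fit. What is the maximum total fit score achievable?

This is the linear assignment problem.
Optimal: Ghosh→Ops role (98 pts), Costa→QA role (64 pts), Kapoor→Data role (100 pts), Huang→Frontend role (100 pts), Petrov→Backend role (100 pts) — total 98+64+100+100+100 = 462 pts.
Row-greedy (each employee in turn takes its best remaining role) gives 444 pts, worse by 18.
Next-best assignment: Ghosh→Ops role, Costa→Backend role, Kapoor→Frontend role, Huang→QA role, Petrov→Data role = 452 pts.

Maximum total: 462 pts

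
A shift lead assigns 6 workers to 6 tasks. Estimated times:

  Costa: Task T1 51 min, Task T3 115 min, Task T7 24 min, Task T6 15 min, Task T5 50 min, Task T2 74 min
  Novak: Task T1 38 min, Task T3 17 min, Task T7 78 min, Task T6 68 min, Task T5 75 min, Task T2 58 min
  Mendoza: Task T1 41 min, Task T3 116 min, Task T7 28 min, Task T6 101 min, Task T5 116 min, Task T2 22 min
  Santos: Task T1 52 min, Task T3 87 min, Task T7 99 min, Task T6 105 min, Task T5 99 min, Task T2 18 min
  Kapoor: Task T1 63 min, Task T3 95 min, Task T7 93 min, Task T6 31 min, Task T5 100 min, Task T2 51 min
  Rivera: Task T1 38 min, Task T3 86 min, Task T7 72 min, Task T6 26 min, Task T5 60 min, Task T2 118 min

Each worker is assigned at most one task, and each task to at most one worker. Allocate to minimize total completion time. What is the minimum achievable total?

Minimum total: 182 min

Optimal: Costa→Task T5 (50 min), Novak→Task T3 (17 min), Mendoza→Task T7 (28 min), Santos→Task T2 (18 min), Kapoor→Task T6 (31 min), Rivera→Task T1 (38 min) — total 50+17+28+18+31+38 = 182 min.
Row-greedy (each worker in turn takes its cheapest remaining task) gives 259 min, worse by 77.
No other one-to-one assignment undercuts 182 min.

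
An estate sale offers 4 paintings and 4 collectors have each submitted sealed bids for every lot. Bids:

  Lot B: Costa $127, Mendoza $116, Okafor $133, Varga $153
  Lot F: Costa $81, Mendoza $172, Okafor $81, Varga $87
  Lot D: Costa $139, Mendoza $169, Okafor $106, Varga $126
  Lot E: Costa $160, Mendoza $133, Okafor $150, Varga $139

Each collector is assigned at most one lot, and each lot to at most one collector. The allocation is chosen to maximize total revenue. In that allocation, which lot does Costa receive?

Costa receives Lot D.

Optimal: Costa→Lot D ($139), Mendoza→Lot F ($172), Okafor→Lot E ($150), Varga→Lot B ($153) — total 139+172+150+153 = $614.
Max-entry greedy (repeatedly take the single best remaining cell) gives $591, worse by 23.
Costa's own top lot is Lot E ($160), but forcing Costa→Lot E and reassigning the rest optimally gives only $591 — worse by 23.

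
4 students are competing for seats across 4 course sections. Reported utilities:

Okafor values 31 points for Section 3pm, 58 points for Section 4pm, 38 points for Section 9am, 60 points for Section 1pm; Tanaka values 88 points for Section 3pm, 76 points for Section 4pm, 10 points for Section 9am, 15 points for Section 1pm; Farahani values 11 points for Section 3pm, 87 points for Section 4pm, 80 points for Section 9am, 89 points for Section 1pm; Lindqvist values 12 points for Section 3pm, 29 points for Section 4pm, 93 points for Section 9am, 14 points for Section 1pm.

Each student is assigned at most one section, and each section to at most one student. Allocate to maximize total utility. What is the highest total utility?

Maximum total: 328 points

Optimal: Okafor→Section 4pm (58 points), Tanaka→Section 3pm (88 points), Farahani→Section 1pm (89 points), Lindqvist→Section 9am (93 points) — total 58+88+89+93 = 328 points.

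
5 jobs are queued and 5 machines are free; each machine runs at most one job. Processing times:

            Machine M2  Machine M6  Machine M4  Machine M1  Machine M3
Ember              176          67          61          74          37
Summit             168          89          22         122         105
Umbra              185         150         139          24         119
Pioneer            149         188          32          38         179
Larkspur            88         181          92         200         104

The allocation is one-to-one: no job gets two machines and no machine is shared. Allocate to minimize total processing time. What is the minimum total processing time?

Min total: 270 min

Treat this as an assignment problem: match each job to one machine.
Optimal: Ember→Machine M3 (37 min), Summit→Machine M6 (89 min), Umbra→Machine M1 (24 min), Pioneer→Machine M4 (32 min), Larkspur→Machine M2 (88 min) — total 37+89+24+32+88 = 270 min.
Column-greedy (each machine in turn goes to its cheapest remaining job) gives 380 min, worse by 110.
Swapping Summit↔Umbra (Summit→Machine M1 122 min, Umbra→Machine M6 150 min) adds 159.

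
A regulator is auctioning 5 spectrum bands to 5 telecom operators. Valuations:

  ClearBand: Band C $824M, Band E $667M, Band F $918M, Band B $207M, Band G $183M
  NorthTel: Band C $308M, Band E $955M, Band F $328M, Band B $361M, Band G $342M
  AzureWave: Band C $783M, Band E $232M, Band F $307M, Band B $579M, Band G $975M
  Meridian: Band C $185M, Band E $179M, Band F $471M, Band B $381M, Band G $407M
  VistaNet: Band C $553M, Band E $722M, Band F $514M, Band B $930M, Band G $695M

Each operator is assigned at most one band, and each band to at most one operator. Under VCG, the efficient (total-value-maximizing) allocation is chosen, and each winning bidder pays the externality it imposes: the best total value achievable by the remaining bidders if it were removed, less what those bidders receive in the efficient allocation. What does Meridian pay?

Meridian pays $94M.

Efficient allocation: ClearBand→Band C ($824M), NorthTel→Band E ($955M), AzureWave→Band G ($975M), Meridian→Band F ($471M), VistaNet→Band B ($930M); total welfare W = $4155M.
Meridian receives Band F at value $471M, so the others get W − 471 = $3684M.
Without Meridian: best allocation of the remaining 4 bidders over all 5 bands is ClearBand→Band F ($918M), NorthTel→Band E ($955M), AzureWave→Band G ($975M), VistaNet→Band B ($930M), total $3778M.
VCG payment = (others' best without Meridian) − (others' welfare with Meridian) = 3778 − 3684 = $94M.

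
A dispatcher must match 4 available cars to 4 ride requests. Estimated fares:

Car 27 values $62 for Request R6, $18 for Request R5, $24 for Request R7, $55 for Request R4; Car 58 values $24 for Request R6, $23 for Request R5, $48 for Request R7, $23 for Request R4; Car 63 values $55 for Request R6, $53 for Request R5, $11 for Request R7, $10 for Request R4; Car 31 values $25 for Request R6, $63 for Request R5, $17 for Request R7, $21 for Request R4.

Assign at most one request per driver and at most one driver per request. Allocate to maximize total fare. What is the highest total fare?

Maximum total: $221

This is a one-to-one assignment (maximum-weight bipartite matching).
Optimal: Car 27→Request R4 ($55), Car 58→Request R7 ($48), Car 63→Request R6 ($55), Car 31→Request R5 ($63) — total 55+48+55+63 = $221.
Max-entry greedy (repeatedly take the single best remaining cell) gives $183, worse by 38.
Swapping Car 31↔Car 58 (Car 31→Request R7 $17, Car 58→Request R5 $23) loses 71.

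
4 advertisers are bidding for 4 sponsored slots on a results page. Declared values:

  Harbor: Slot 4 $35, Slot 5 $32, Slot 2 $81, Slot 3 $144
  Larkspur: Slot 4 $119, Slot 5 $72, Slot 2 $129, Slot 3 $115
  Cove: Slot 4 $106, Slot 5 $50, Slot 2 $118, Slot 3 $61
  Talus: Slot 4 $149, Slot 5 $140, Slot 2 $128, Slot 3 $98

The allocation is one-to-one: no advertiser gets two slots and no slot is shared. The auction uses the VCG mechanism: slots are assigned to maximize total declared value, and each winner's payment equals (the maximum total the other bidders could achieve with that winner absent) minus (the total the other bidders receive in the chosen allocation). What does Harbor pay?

Harbor pays $5.

Efficient allocation: Harbor→Slot 3 ($144), Larkspur→Slot 4 ($119), Cove→Slot 2 ($118), Talus→Slot 5 ($140); total welfare W = $521.
Harbor receives Slot 3 at value $144, so the others get W − 144 = $377.
Without Harbor: best allocation of the remaining 3 bidders over all 4 slots is Larkspur→Slot 3 ($115), Cove→Slot 2 ($118), Talus→Slot 4 ($149), total $382.
VCG payment = (others' best without Harbor) − (others' welfare with Harbor) = 382 − 377 = $5.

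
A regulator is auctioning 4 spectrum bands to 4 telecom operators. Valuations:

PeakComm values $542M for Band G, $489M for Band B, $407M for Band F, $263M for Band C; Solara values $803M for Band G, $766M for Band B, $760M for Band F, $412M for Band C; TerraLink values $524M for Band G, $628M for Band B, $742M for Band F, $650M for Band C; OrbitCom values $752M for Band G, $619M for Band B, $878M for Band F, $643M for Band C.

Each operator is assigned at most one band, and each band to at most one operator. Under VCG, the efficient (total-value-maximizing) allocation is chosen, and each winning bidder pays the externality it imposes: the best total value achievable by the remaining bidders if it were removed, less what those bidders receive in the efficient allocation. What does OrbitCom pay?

Efficient allocation: PeakComm→Band G ($542M), Solara→Band B ($766M), TerraLink→Band C ($650M), OrbitCom→Band F ($878M); total welfare W = $2836M.
OrbitCom receives Band F at value $878M, so the others get W − 878 = $1958M.
Without OrbitCom: best allocation of the remaining 3 bidders over all 4 bands is PeakComm→Band G ($542M), Solara→Band B ($766M), TerraLink→Band F ($742M), total $2050M.
VCG payment = (others' best without OrbitCom) − (others' welfare with OrbitCom) = 2050 − 1958 = $92M.

OrbitCom pays $92M.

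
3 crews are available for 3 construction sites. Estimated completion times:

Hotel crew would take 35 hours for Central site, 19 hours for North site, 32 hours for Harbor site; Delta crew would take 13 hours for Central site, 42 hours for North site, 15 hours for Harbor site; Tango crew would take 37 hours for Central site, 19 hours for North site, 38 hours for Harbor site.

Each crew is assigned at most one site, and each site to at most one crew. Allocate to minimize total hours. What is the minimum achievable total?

Treat this as an assignment problem: match each crew to one site.
Optimal: Hotel crew→Harbor site (32 hours), Delta crew→Central site (13 hours), Tango crew→North site (19 hours) — total 32+13+19 = 64 hours.
Next-best assignment: Hotel crew→Central site, Delta crew→Harbor site, Tango crew→North site = 69 hours.
Swapping Hotel crew↔Delta crew (Hotel crew→Central site 35 hours, Delta crew→Harbor site 15 hours) adds 5.

Minimum total: 64 hours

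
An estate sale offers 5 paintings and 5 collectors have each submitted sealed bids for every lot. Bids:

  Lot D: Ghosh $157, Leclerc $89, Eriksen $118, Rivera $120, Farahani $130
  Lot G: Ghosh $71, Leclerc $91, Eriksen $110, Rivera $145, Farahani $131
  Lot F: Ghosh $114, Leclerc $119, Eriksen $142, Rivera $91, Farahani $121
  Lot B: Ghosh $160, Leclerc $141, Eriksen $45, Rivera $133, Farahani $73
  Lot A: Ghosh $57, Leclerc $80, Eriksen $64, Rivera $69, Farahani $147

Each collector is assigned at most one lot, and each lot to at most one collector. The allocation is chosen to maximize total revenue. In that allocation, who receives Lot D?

This is the linear assignment problem.
Optimal: Ghosh→Lot D ($157), Leclerc→Lot B ($141), Eriksen→Lot F ($142), Rivera→Lot G ($145), Farahani→Lot A ($147) — total 157+141+142+145+147 = $732.
Row-greedy (each collector in turn takes its best remaining lot) gives $689, worse by 43.
Next-best assignment: Ghosh→Lot B, Leclerc→Lot F, Eriksen→Lot D, Rivera→Lot G, Farahani→Lot A = $689.
Swapping Leclerc↔Farahani (Leclerc→Lot A $80, Farahani→Lot B $73) loses 135.
Ghosh's own top lot is Lot B ($160), but forcing Ghosh→Lot B and reassigning the rest optimally gives only $689 — worse by 43.

Ghosh receives Lot D.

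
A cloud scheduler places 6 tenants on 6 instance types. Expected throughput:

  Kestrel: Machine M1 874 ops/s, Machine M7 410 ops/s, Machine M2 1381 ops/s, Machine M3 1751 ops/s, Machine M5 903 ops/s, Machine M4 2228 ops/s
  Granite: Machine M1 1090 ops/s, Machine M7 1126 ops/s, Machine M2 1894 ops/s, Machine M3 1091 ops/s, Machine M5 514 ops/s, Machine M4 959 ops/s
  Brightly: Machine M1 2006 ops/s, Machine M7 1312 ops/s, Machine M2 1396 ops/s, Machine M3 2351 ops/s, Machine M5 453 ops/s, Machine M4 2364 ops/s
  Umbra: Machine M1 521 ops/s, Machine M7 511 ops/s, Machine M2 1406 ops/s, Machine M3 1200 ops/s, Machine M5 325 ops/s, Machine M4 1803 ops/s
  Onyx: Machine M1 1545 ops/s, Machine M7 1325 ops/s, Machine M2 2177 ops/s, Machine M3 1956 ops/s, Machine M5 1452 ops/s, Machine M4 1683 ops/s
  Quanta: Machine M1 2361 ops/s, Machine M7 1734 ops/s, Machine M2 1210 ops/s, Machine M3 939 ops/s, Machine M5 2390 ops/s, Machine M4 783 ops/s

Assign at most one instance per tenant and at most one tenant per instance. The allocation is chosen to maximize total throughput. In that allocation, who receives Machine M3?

Kestrel receives Machine M3.

This is the linear assignment problem.
Optimal: Kestrel→Machine M3 (1751 ops/s), Granite→Machine M7 (1126 ops/s), Brightly→Machine M1 (2006 ops/s), Umbra→Machine M4 (1803 ops/s), Onyx→Machine M2 (2177 ops/s), Quanta→Machine M5 (2390 ops/s) — total 1751+1126+2006+1803+2177+2390 = 11253 ops/s.
Column-greedy (each instance in turn goes to its best remaining tenant) gives 10637 ops/s, worse by 616.
Next-best assignment: Kestrel→Machine M3, Granite→Machine M2, Brightly→Machine M1, Umbra→Machine M4, Onyx→Machine M7, Quanta→Machine M5 = 11169 ops/s.
Checked against all permutations: 11253 ops/s is optimal.
Kestrel's own top instance is Machine M4 (2228 ops/s), but forcing Kestrel→Machine M4 and reassigning the rest optimally gives only 11127 ops/s — worse by 126.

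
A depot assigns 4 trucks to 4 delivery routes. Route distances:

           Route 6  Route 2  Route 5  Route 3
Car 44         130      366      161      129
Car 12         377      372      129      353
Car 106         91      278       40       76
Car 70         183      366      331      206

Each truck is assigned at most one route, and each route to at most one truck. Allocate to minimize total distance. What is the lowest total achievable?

This is the linear assignment problem.
Optimal: Car 44→Route 6 (130 km), Car 12→Route 5 (129 km), Car 106→Route 3 (76 km), Car 70→Route 2 (366 km) — total 130+129+76+366 = 701 km.
Row-greedy (each truck in turn takes its cheapest remaining route) gives 715 km, worse by 14.
Next-best assignment: Car 44→Route 3, Car 12→Route 5, Car 106→Route 6, Car 70→Route 2 = 715 km.

Min total: 701 km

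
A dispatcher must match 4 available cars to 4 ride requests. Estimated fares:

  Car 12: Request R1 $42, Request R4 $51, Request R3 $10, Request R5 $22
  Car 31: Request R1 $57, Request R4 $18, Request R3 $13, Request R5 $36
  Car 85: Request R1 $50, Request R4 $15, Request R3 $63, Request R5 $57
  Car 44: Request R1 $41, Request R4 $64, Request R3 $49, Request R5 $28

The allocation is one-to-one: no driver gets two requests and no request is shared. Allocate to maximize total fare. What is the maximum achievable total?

Optimal: Car 12→Request R4 ($51), Car 31→Request R1 ($57), Car 85→Request R5 ($57), Car 44→Request R3 ($49) — total 51+57+57+49 = $214.
Row-greedy (each driver in turn takes its best remaining request) gives $199, worse by 15.
Next-best assignment: Car 12→Request R5, Car 31→Request R1, Car 85→Request R3, Car 44→Request R4 = $206.

Max total: $214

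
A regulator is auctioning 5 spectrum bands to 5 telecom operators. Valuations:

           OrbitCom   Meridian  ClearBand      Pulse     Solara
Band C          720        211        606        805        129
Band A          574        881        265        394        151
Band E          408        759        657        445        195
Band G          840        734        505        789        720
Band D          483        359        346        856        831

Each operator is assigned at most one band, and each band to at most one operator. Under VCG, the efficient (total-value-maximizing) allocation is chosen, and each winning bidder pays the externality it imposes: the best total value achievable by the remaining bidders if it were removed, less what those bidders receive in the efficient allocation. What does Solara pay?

Efficient allocation: OrbitCom→Band G ($840M), Meridian→Band A ($881M), ClearBand→Band E ($657M), Pulse→Band C ($805M), Solara→Band D ($831M); total welfare W = $4014M.
Solara receives Band D at value $831M, so the others get W − 831 = $3183M.
Without Solara: best allocation of the remaining 4 bidders over all 5 bands is OrbitCom→Band G ($840M), Meridian→Band A ($881M), ClearBand→Band E ($657M), Pulse→Band D ($856M), total $3234M.
VCG payment = (others' best without Solara) − (others' welfare with Solara) = 3234 − 3183 = $51M.

Solara pays $51M.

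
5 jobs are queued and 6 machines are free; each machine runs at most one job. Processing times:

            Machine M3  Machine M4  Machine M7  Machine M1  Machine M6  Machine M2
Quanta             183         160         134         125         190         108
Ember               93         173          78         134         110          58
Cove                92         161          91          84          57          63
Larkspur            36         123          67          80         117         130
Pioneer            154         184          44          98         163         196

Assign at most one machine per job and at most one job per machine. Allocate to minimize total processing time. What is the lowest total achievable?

Optimal: Quanta→Machine M1 (125 min), Ember→Machine M2 (58 min), Cove→Machine M6 (57 min), Larkspur→Machine M3 (36 min), Pioneer→Machine M7 (44 min) — total 125+58+57+36+44 = 320 min.
Column-greedy (each machine in turn goes to its cheapest remaining job) gives 434 min, worse by 114.
Next-best assignment: Quanta→Machine M4, Ember→Machine M2, Cove→Machine M6, Larkspur→Machine M3, Pioneer→Machine M7 = 355 min.

Minimum total: 320 min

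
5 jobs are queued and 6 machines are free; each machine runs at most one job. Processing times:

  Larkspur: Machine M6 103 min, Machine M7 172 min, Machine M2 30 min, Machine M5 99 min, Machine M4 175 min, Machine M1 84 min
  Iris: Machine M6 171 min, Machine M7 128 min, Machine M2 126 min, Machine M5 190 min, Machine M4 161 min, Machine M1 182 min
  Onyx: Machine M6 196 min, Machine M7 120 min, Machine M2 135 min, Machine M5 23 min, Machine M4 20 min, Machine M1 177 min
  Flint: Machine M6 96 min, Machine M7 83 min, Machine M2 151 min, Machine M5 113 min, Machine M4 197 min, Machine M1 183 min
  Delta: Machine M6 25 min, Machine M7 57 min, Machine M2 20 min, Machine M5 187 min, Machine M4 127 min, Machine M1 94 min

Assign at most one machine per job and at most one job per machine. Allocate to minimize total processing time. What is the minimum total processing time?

Min total: 316 min

Optimal: Larkspur→Machine M2 (30 min), Iris→Machine M7 (128 min), Onyx→Machine M4 (20 min), Flint→Machine M5 (113 min), Delta→Machine M6 (25 min) — total 30+128+20+113+25 = 316 min.
Min-entry greedy (repeatedly take the single cheapest remaining cell) gives 378 min, worse by 62.
Swapping Onyx↔Iris (Onyx→Machine M7 120 min, Iris→Machine M4 161 min) adds 133.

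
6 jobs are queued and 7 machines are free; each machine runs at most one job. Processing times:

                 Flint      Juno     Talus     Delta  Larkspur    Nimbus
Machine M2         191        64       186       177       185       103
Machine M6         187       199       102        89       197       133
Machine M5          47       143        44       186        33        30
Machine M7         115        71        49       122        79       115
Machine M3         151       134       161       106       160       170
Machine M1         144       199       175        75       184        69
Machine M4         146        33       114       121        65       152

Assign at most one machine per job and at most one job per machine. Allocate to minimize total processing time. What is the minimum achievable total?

Optimal: Flint→Machine M5 (47 min), Juno→Machine M2 (64 min), Talus→Machine M7 (49 min), Delta→Machine M6 (89 min), Larkspur→Machine M4 (65 min), Nimbus→Machine M1 (69 min) — total 47+64+49+89+65+69 = 383 min.
Column-greedy (each machine in turn goes to its cheapest remaining job) gives 567 min, worse by 184.
Next-best assignment: Flint→Machine M5, Juno→Machine M2, Talus→Machine M7, Delta→Machine M3, Larkspur→Machine M4, Nimbus→Machine M1 = 400 min.
Every other assignment is strictly worse.

Minimum total: 383 min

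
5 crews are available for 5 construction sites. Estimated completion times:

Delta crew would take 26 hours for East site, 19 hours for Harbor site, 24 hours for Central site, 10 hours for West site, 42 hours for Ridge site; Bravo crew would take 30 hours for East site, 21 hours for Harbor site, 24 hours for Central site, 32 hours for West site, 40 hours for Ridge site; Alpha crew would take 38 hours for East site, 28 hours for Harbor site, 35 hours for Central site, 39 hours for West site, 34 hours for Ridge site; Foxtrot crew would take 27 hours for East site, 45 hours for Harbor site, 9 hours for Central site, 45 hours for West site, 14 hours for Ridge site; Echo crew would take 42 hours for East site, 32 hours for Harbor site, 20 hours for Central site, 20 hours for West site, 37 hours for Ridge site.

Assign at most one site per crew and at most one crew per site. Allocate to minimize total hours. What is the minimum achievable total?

Min total: 102 hours

Optimal: Delta crew→West site (10 hours), Bravo crew→East site (30 hours), Alpha crew→Harbor site (28 hours), Foxtrot crew→Ridge site (14 hours), Echo crew→Central site (20 hours) — total 10+30+28+14+20 = 102 hours.
Next-best assignment: Delta crew→West site, Bravo crew→Harbor site, Alpha crew→East site, Foxtrot crew→Ridge site, Echo crew→Central site = 103 hours.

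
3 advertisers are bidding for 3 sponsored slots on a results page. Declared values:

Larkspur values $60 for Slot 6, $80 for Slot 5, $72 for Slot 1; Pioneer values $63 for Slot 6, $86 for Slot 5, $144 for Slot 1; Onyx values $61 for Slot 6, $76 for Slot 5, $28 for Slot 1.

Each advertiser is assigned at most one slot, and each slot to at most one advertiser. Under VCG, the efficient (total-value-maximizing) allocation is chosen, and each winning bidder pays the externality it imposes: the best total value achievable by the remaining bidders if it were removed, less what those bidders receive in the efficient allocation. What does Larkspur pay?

Larkspur pays $15.

Efficient allocation: Larkspur→Slot 5 ($80), Pioneer→Slot 1 ($144), Onyx→Slot 6 ($61); total welfare W = $285.
Larkspur receives Slot 5 at value $80, so the others get W − 80 = $205.
Without Larkspur: best allocation of the remaining 2 bidders over all 3 slots is Pioneer→Slot 1 ($144), Onyx→Slot 5 ($76), total $220.
VCG payment = (others' best without Larkspur) − (others' welfare with Larkspur) = 220 − 205 = $15.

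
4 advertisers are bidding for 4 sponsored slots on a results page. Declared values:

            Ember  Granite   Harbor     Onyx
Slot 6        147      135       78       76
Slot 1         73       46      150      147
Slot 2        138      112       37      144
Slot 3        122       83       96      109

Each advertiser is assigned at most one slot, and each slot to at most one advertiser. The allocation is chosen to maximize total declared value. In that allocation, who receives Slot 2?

Onyx receives Slot 2.

This is the linear assignment problem.
Optimal: Ember→Slot 3 ($122), Granite→Slot 6 ($135), Harbor→Slot 1 ($150), Onyx→Slot 2 ($144) — total 122+135+150+144 = $551.
Next-best assignment: Ember→Slot 2, Granite→Slot 6, Harbor→Slot 1, Onyx→Slot 3 = $532.
No other one-to-one assignment exceeds $551.
Onyx's own top slot is Slot 1 ($147), but forcing Onyx→Slot 1 and reassigning the rest optimally gives only $516 — worse by 35.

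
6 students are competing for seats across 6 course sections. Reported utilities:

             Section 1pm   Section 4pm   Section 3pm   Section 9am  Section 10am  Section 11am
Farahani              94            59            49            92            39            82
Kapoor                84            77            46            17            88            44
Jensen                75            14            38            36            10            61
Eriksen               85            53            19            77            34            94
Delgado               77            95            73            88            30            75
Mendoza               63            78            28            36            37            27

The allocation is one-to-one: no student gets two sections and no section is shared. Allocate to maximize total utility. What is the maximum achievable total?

Optimal: Farahani→Section 9am (92 points), Kapoor→Section 10am (88 points), Jensen→Section 1pm (75 points), Eriksen→Section 11am (94 points), Delgado→Section 3pm (73 points), Mendoza→Section 4pm (78 points) — total 92+88+75+94+73+78 = 500 points.
Column-greedy (each section in turn goes to its best remaining student) gives 410 points, worse by 90.
Next-best assignment: Farahani→Section 1pm, Kapoor→Section 10am, Jensen→Section 3pm, Eriksen→Section 11am, Delgado→Section 9am, Mendoza→Section 4pm = 480 points.

Maximum total: 500 points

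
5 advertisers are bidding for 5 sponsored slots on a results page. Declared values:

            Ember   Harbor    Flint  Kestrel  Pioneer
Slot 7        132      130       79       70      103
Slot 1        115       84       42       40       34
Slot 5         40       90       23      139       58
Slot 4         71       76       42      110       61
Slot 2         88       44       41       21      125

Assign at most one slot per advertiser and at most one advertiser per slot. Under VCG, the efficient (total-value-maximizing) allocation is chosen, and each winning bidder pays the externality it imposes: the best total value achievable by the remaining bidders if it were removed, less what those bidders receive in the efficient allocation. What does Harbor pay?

Harbor pays $37.

Efficient allocation: Ember→Slot 1 ($115), Harbor→Slot 7 ($130), Flint→Slot 4 ($42), Kestrel→Slot 5 ($139), Pioneer→Slot 2 ($125); total welfare W = $551.
Harbor receives Slot 7 at value $130, so the others get W − 130 = $421.
Without Harbor: best allocation of the remaining 4 bidders over all 5 slots is Ember→Slot 1 ($115), Flint→Slot 7 ($79), Kestrel→Slot 5 ($139), Pioneer→Slot 2 ($125), total $458.
VCG payment = (others' best without Harbor) − (others' welfare with Harbor) = 458 − 421 = $37.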